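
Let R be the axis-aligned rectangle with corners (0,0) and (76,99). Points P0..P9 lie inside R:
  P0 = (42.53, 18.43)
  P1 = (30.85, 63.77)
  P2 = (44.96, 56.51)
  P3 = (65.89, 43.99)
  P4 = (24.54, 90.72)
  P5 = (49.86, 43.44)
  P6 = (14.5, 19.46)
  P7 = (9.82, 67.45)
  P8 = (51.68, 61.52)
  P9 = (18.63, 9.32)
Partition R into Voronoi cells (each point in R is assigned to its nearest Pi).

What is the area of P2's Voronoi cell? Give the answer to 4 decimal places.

Area of P2's cell: 240.6866

1. box [0,76]×[0,99]: [(0, 0) (76, 0) (76, 99) (0, 99)]
2. ⊥bis P2·P0 via (43.745,37.47): [(0, 40.2615) (76, 35.4117) (76, 99) (0, 99)]  |A|=4648.418
3. ⊥bis P2·P1 via (37.905,60.14): [(26.7971, 38.5515) (76, 35.4117) (76, 99) (57.8996, 99)]  |A|=2111.4357
4. ⊥bis P2·P3 via (55.425,50.25): [(26.7971, 38.5515) (47.6318, 37.222) (76, 84.6457) (76, 99) (57.8996, 99)]  |A|=1413.0961
5. ⊥bis P2·P4 via (34.75,73.615): [(49.31, 82.3059) (26.7971, 38.5515) (47.6318, 37.222) (76, 84.6457) (76, 98.2372)]  |A|=1251.831
6. ⊥bis P2·P5 via (47.41,49.975): [(49.31, 82.3059) (29.1531, 43.1304) (57.53, 53.769) (76, 84.6457) (76, 98.2372)]  |A|=1020.4386
7. ⊥bis P2·P6 via (29.73,37.985): [(49.31, 82.3059) (29.1531, 43.1304) (57.53, 53.769) (76, 84.6457) (76, 98.2372)]  |A|=1020.4386
8. ⊥bis P2·P7 via (27.39,61.98): [(49.31, 82.3059) (29.1531, 43.1304) (57.53, 53.769) (76, 84.6457) (76, 98.2372)]  |A|=1020.4386
9. ⊥bis P2·P8 via (48.32,59.015): [(41.8153, 67.7398) (29.1531, 43.1304) (53.3886, 52.2164)]  |A|=240.6866
10. ⊥bis P2·P9 via (31.795,32.915): [(41.8153, 67.7398) (29.1531, 43.1304) (53.3886, 52.2164)]  |A|=240.6866
11. canonical 3-gon: [(41.8153, 67.7398) (29.1531, 43.1304) (53.3886, 52.2164)]
12. shoelace: 240.6866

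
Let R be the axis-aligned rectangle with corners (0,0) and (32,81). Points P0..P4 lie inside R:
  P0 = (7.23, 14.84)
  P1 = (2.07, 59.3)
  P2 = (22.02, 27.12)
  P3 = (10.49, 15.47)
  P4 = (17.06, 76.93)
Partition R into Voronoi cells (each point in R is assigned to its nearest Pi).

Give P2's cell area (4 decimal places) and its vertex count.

Area of P2's cell: 765.3231 (5 vertices)

1. box [0,32]×[0,81]: [(0, 0) (32, 0) (32, 81) (0, 81)]
2. ⊥bis P2·P0 via (14.625,20.98): [(0, 38.5943) (32, 0.0536) (32, 81) (0, 81)]  |A|=1973.6335
3. ⊥bis P2·P1 via (12.045,43.21): [(1.5631, 36.7117) (32, 0.0536) (32, 55.5811)]  |A|=845.0431
4. ⊥bis P2·P3 via (16.255,21.295): [(1.5631, 36.7117) (5.644, 31.7967) (32, 5.7122) (32, 55.5811)]  |A|=770.4741
5. ⊥bis P2·P4 via (19.54,52.025): [(27.5506, 52.8227) (1.5631, 36.7117) (5.644, 31.7967) (32, 5.7122) (32, 53.2657)]  |A|=765.3231
6. canonical 5-gon: [(27.5506, 52.8227) (1.5631, 36.7117) (5.644, 31.7967) (32, 5.7122) (32, 53.2657)]
7. shoelace: 765.3231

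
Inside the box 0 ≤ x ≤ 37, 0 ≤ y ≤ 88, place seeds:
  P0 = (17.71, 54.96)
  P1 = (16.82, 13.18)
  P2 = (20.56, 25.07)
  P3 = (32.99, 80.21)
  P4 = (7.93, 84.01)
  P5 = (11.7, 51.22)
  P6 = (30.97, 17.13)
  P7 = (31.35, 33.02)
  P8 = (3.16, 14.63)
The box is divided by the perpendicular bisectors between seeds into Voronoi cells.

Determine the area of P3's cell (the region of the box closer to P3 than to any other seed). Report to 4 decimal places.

1. box [0,37]×[0,88]: [(0, 0) (37, 0) (37, 88) (0, 88)]
2. ⊥bis P3·P0 via (25.35,67.585): [(0, 82.9255) (37, 60.535) (37, 88) (0, 88)]  |A|=601.9801
3. ⊥bis P3·P1 via (24.905,46.695): [(0, 82.9255) (37, 60.535) (37, 88) (0, 88)]  |A|=601.9801
4. ⊥bis P3·P2 via (26.775,52.64): [(0, 82.9255) (37, 60.535) (37, 88) (0, 88)]  |A|=601.9801
5. ⊥bis P3·P4 via (20.46,82.11): [(18.8536, 71.5163) (37, 60.535) (37, 88) (21.3531, 88)]  |A|=378.1544
6. ⊥bis P3·P5 via (22.345,65.715): [(18.8536, 71.5163) (37, 60.535) (37, 88) (21.3531, 88)]  |A|=378.1544
7. ⊥bis P3·P6 via (31.98,48.67): [(18.8536, 71.5163) (37, 60.535) (37, 88) (21.3531, 88)]  |A|=378.1544
8. ⊥bis P3·P7 via (32.17,56.615): [(18.8536, 71.5163) (37, 60.535) (37, 88) (21.3531, 88)]  |A|=378.1544
9. ⊥bis P3·P8 via (18.075,47.42): [(18.8536, 71.5163) (37, 60.535) (37, 88) (21.3531, 88)]  |A|=378.1544
10. canonical 4-gon: [(18.8536, 71.5163) (37, 60.535) (37, 88) (21.3531, 88)]
11. shoelace: 378.1544

Area of P3's cell: 378.1544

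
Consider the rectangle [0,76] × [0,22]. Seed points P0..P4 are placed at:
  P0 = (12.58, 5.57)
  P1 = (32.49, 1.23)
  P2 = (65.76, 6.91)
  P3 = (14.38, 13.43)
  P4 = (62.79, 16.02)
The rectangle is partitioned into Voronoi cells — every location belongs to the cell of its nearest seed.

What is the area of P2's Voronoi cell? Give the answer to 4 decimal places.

1. box [0,76]×[0,22]: [(0, 0) (76, 0) (76, 22) (0, 22)]
2. ⊥bis P2·P0 via (39.17,6.24): [(39.3272, 0) (76, 0) (76, 22) (38.7729, 22)]  |A|=812.8987
3. ⊥bis P2·P1 via (49.125,4.07): [(49.8198, 0) (76, 0) (76, 22) (46.0639, 22)]  |A|=617.2786
4. ⊥bis P2·P3 via (40.07,10.17): [(49.8198, 0) (76, 0) (76, 22) (46.0639, 22)]  |A|=617.2786
5. ⊥bis P2·P4 via (64.275,11.465): [(48.7278, 6.3964) (49.8198, 0) (76, 0) (76, 15.2875)]  |A|=292.1912
6. canonical 4-gon: [(48.7278, 6.3964) (49.8198, 0) (76, 0) (76, 15.2875)]
7. shoelace: 292.1912

Area of P2's cell: 292.1912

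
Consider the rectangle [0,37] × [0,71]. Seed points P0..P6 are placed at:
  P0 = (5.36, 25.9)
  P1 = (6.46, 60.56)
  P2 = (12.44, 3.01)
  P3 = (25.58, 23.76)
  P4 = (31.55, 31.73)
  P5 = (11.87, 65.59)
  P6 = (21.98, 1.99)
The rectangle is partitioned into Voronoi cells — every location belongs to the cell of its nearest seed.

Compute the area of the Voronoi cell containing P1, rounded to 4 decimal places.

1. box [0,37]×[0,71]: [(0, 0) (37, 0) (37, 71) (0, 71)]
2. ⊥bis P1·P0 via (5.91,43.23): [(0, 43.4176) (37, 42.2433) (37, 71) (0, 71)]  |A|=1042.274
3. ⊥bis P1·P2 via (9.45,31.785): [(0, 43.4176) (37, 42.2433) (37, 71) (0, 71)]  |A|=1042.274
4. ⊥bis P1·P3 via (16.02,42.16): [(0, 43.4176) (17.3789, 42.866) (37, 53.0605) (37, 71) (0, 71)]  |A|=936.1513
5. ⊥bis P1·P4 via (19.005,46.145): [(0, 43.4176) (15.3126, 42.9316) (37, 61.8056) (37, 71) (0, 71)]  |A|=830.1464
6. ⊥bis P1·P5 via (9.165,63.075): [(0, 43.4176) (15.3126, 42.9316) (22.2667, 48.9835) (1.7967, 71) (0, 71)]  |A|=374.8877
7. ⊥bis P1·P6 via (14.22,31.275): [(0, 43.4176) (15.3126, 42.9316) (22.2667, 48.9835) (1.7967, 71) (0, 71)]  |A|=374.8877
8. canonical 5-gon: [(0, 43.4176) (15.3126, 42.9316) (22.2667, 48.9835) (1.7967, 71) (0, 71)]
9. shoelace: 374.8877

Area of P1's cell: 374.8877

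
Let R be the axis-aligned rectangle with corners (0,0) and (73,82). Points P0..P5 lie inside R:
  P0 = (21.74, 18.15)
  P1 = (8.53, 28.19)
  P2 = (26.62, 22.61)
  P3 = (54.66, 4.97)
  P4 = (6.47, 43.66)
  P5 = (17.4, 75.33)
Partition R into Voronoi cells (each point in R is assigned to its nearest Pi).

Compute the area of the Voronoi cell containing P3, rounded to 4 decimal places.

Area of P3's cell: 1318.4176

1. box [0,73]×[0,82]: [(0, 0) (73, 0) (73, 82) (0, 82)]
2. ⊥bis P3·P0 via (38.2,11.56): [(33.5718, 0) (73, 0) (73, 82) (66.4017, 82)]  |A|=1887.088
3. ⊥bis P3·P1 via (31.595,16.58): [(33.5718, 0) (73, 0) (73, 82) (66.4017, 82)]  |A|=1887.088
4. ⊥bis P3·P2 via (40.64,13.79): [(36.3847, 7.0259) (33.5718, 0) (73, 0) (73, 65.2285)]  |A|=1332.6892
5. ⊥bis P3·P4 via (30.565,24.315): [(36.3847, 7.0259) (33.5718, 0) (73, 0) (73, 65.2285)]  |A|=1332.6892
6. ⊥bis P3·P5 via (36.03,40.15): [(67.8108, 56.9799) (36.3847, 7.0259) (33.5718, 0) (73, 0) (73, 59.7279)]  |A|=1318.4176
7. canonical 5-gon: [(67.8108, 56.9799) (36.3847, 7.0259) (33.5718, 0) (73, 0) (73, 59.7279)]
8. shoelace: 1318.4176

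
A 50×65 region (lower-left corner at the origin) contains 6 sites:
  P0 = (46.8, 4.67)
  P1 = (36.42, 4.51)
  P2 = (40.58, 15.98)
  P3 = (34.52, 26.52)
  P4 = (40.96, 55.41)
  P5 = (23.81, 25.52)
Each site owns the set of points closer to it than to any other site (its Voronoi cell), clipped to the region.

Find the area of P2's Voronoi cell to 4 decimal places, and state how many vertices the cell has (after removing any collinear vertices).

1. box [0,50]×[0,65]: [(0, 0) (50, 0) (50, 65) (0, 65)]
2. ⊥bis P2·P0 via (43.69,10.325): [(0, 0) (24.9158, 0) (50, 13.7952) (50, 65) (0, 65)]  |A|=3076.9787
3. ⊥bis P2·P1 via (38.5,10.245): [(0, 24.2084) (41.5398, 9.1425) (50, 13.7952) (50, 65) (0, 65)]  |A|=2460.2765
4. ⊥bis P2·P3 via (37.55,21.25): [(26.1805, 14.7131) (41.5398, 9.1425) (50, 13.7952) (50, 28.4082)]  |A|=233.3316
5. ⊥bis P2·P4 via (40.77,35.695): [(26.1805, 14.7131) (41.5398, 9.1425) (50, 13.7952) (50, 28.4082)]  |A|=233.3316
6. ⊥bis P2·P5 via (32.195,20.75): [(30.0149, 16.9177) (28.3195, 13.9373) (41.5398, 9.1425) (50, 13.7952) (50, 28.4082)]  |A|=229.4866
7. canonical 5-gon: [(30.0149, 16.9177) (28.3195, 13.9373) (41.5398, 9.1425) (50, 13.7952) (50, 28.4082)]
8. shoelace: 229.4866

Area of P2's cell: 229.4866 (5 vertices)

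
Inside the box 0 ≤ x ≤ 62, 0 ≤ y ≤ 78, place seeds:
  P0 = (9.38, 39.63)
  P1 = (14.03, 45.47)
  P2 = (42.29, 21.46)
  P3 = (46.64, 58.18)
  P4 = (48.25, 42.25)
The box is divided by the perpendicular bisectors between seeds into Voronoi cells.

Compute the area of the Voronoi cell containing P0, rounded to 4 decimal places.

1. box [0,62]×[0,78]: [(0, 0) (62, 0) (62, 78) (0, 78)]
2. ⊥bis P0·P1 via (11.705,42.55): [(0, 51.8699) (0, 0) (62, 0) (62, 2.5035)]  |A|=1685.5746
3. ⊥bis P0·P2 via (25.835,30.545): [(26.1243, 31.0689) (0, 51.8699) (0, 0) (8.9707, 0)]  |A|=816.887
4. ⊥bis P0·P3 via (28.01,48.905): [(26.1243, 31.0689) (0, 51.8699) (0, 0) (8.9707, 0)]  |A|=816.887
5. ⊥bis P0·P4 via (28.815,40.94): [(26.1243, 31.0689) (0, 51.8699) (0, 0) (8.9707, 0)]  |A|=816.887
6. canonical 4-gon: [(26.1243, 31.0689) (0, 51.8699) (0, 0) (8.9707, 0)]
7. shoelace: 816.887

Area of P0's cell: 816.8870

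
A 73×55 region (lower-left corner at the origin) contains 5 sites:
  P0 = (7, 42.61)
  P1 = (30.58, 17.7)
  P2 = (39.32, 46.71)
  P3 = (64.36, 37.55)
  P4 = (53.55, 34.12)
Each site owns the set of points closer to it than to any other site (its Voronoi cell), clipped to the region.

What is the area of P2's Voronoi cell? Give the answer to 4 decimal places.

Area of P2's cell: 570.0672

1. box [0,73]×[0,55]: [(0, 0) (73, 0) (73, 55) (0, 55)]
2. ⊥bis P2·P0 via (23.16,44.66): [(28.8254, 0) (73, 0) (73, 55) (21.8483, 55)]  |A|=2621.4729
3. ⊥bis P2·P1 via (34.95,32.205): [(24.3343, 35.4033) (73, 20.7415) (73, 55) (21.8483, 55)]  |A|=1334.8114
4. ⊥bis P2·P3 via (51.84,42.13): [(24.3343, 35.4033) (46.893, 28.6069) (56.548, 55) (21.8483, 55)]  |A|=670.5087
5. ⊥bis P2·P4 via (46.435,40.415): [(24.3343, 35.4033) (38.2828, 31.2009) (54.5805, 49.6216) (56.548, 55) (21.8483, 55)]  |A|=570.0672
6. canonical 5-gon: [(24.3343, 35.4033) (38.2828, 31.2009) (54.5805, 49.6216) (56.548, 55) (21.8483, 55)]
7. shoelace: 570.0672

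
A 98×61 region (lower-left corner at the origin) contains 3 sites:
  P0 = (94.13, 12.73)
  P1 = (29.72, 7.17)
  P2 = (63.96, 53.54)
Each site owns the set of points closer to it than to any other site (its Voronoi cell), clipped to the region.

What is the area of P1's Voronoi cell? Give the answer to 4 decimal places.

1. box [0,98]×[0,61]: [(0, 0) (98, 0) (98, 61) (0, 61)]
2. ⊥bis P1·P0 via (61.925,9.95): [(0, 0) (62.7839, 0) (57.5183, 61) (0, 61)]  |A|=3669.2161
3. ⊥bis P1·P2 via (46.84,30.355): [(0, 0) (62.7839, 0) (61.0707, 19.8469) (5.3386, 61) (0, 61)]  |A|=2595.5395
4. canonical 5-gon: [(0, 0) (62.7839, 0) (61.0707, 19.8469) (5.3386, 61) (0, 61)]
5. shoelace: 2595.5395

Area of P1's cell: 2595.5395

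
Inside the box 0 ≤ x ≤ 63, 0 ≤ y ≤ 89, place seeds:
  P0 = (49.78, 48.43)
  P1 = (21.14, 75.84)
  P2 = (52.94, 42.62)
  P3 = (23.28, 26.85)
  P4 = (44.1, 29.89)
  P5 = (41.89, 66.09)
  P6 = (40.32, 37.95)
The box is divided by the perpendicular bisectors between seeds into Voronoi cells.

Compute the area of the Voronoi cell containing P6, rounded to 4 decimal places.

Area of P6's cell: 364.0618

1. box [0,63]×[0,89]: [(0, 0) (63, 0) (63, 89) (0, 89)]
2. ⊥bis P6·P0 via (45.05,43.19): [(0, 83.8554) (0, 0) (63, 0) (63, 26.987)]  |A|=3491.5357
3. ⊥bis P6·P1 via (30.73,56.895): [(30.1773, 56.6152) (0, 41.3394) (0, 0) (63, 0) (63, 26.987)]  |A|=2850.0282
4. ⊥bis P6·P2 via (46.63,40.285): [(45.8083, 42.5055) (30.1773, 56.6152) (0, 41.3394) (0, 0) (61.5374, 0)]  |A|=2586.9668
5. ⊥bis P6·P3 via (31.8,32.4): [(45.8083, 42.5055) (30.1773, 56.6152) (19.5352, 51.2282) (52.9056, 0) (61.5374, 0)]  |A|=828.0514
6. ⊥bis P6·P4 via (42.21,33.92): [(47.9834, 36.6276) (45.8083, 42.5055) (30.1773, 56.6152) (19.5352, 51.2282) (33.4776, 29.8247)]  |A|=387.572
7. ⊥bis P6·P5 via (41.105,52.02): [(47.9834, 36.6276) (45.8083, 42.5055) (34.8834, 52.3671) (23.0855, 53.0254) (19.5352, 51.2282) (33.4776, 29.8247)]  |A|=364.0618
8. canonical 6-gon: [(47.9834, 36.6276) (45.8083, 42.5055) (34.8834, 52.3671) (23.0855, 53.0254) (19.5352, 51.2282) (33.4776, 29.8247)]
9. shoelace: 364.0618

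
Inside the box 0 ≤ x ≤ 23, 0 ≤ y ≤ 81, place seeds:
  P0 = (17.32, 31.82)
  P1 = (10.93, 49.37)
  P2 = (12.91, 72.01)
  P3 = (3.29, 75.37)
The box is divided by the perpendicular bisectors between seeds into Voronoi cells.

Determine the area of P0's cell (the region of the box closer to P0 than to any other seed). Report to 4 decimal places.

Area of P0's cell: 911.7023

1. box [0,23]×[0,81]: [(0, 0) (23, 0) (23, 81) (0, 81)]
2. ⊥bis P0·P1 via (14.125,40.595): [(0, 35.4521) (0, 0) (23, 0) (23, 43.8264)]  |A|=911.7023
3. ⊥bis P0·P2 via (15.115,51.915): [(0, 35.4521) (0, 0) (23, 0) (23, 43.8264)]  |A|=911.7023
4. ⊥bis P0·P3 via (10.305,53.595): [(0, 35.4521) (0, 0) (23, 0) (23, 43.8264)]  |A|=911.7023
5. canonical 4-gon: [(0, 35.4521) (0, 0) (23, 0) (23, 43.8264)]
6. shoelace: 911.7023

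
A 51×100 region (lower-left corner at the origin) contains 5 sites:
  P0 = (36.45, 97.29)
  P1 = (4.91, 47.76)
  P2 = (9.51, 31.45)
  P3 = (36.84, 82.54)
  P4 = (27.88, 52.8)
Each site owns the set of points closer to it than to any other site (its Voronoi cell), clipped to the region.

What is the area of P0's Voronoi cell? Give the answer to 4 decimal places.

Area of P0's cell: 529.3637

1. box [0,51]×[0,100]: [(0, 0) (51, 0) (51, 100) (0, 100)]
2. ⊥bis P0·P1 via (20.68,72.525): [(0, 85.6937) (51, 53.2177) (51, 100) (0, 100)]  |A|=1557.7597
3. ⊥bis P0·P2 via (22.98,64.37): [(0, 85.6937) (51, 53.2177) (51, 100) (0, 100)]  |A|=1557.7597
4. ⊥bis P0·P3 via (36.645,89.915): [(0, 88.9461) (51, 90.2946) (51, 100) (0, 100)]  |A|=529.3637
5. ⊥bis P0·P4 via (32.165,75.045): [(0, 88.9461) (51, 90.2946) (51, 100) (0, 100)]  |A|=529.3637
6. canonical 4-gon: [(0, 88.9461) (51, 90.2946) (51, 100) (0, 100)]
7. shoelace: 529.3637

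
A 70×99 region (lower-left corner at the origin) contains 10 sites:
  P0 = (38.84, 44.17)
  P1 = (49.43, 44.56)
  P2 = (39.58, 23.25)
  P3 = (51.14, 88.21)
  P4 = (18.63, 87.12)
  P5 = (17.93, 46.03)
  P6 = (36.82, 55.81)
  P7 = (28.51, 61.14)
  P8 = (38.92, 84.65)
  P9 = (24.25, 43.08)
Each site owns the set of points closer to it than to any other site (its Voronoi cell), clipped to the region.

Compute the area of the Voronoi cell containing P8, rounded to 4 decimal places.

Area of P8's cell: 457.6492

1. box [0,70]×[0,99]: [(0, 0) (70, 0) (70, 99) (0, 99)]
2. ⊥bis P8·P0 via (38.88,64.41): [(0, 64.4868) (70, 64.3485) (70, 99) (0, 99)]  |A|=2420.7632
3. ⊥bis P8·P1 via (44.175,64.605): [(0, 64.4868) (43.3971, 64.4011) (70, 71.3753) (70, 99) (0, 99)]  |A|=2327.2969
4. ⊥bis P8·P2 via (39.25,53.95): [(0, 64.4868) (43.3971, 64.4011) (70, 71.3753) (70, 99) (0, 99)]  |A|=2327.2969
5. ⊥bis P8·P3 via (45.03,86.43): [(0, 64.4868) (43.3971, 64.4011) (50.8764, 66.3618) (41.368, 99) (0, 99)]  |A|=1595.9071
6. ⊥bis P8·P4 via (28.775,85.885): [(26.1638, 64.4351) (43.3971, 64.4011) (50.8764, 66.3618) (41.368, 99) (30.3716, 99)]  |A|=619.5149
7. ⊥bis P8·P5 via (28.425,65.34): [(26.4074, 66.4365) (30.1042, 64.4273) (43.3971, 64.4011) (50.8764, 66.3618) (41.368, 99) (30.3716, 99)]  |A|=615.5708
8. ⊥bis P8·P6 via (37.87,70.23): [(26.9659, 71.024) (50.0069, 69.3462) (41.368, 99) (30.3716, 99)]  |A|=488.1987
9. ⊥bis P8·P7 via (33.715,72.895): [(27.5272, 75.6349) (40.1004, 70.0676) (50.0069, 69.3462) (41.368, 99) (30.3716, 99)]  |A|=457.6492
10. ⊥bis P8·P9 via (31.585,63.865): [(27.5272, 75.6349) (40.1004, 70.0676) (50.0069, 69.3462) (41.368, 99) (30.3716, 99)]  |A|=457.6492
11. canonical 5-gon: [(27.5272, 75.6349) (40.1004, 70.0676) (50.0069, 69.3462) (41.368, 99) (30.3716, 99)]
12. shoelace: 457.6492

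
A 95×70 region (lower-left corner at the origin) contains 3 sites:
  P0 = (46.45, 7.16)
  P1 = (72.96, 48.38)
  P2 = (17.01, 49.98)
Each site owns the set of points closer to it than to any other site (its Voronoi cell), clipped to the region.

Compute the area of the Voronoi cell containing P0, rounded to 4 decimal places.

Area of P0's cell: 2057.4496

1. box [0,95]×[0,70]: [(0, 0) (95, 0) (95, 70) (0, 70)]
2. ⊥bis P0·P1 via (59.705,27.77): [(0, 66.1683) (0, 0) (95, 0) (95, 5.0706)]  |A|=3383.8483
3. ⊥bis P0·P2 via (31.73,28.57): [(44.6496, 37.4526) (0, 6.7547) (0, 0) (95, 0) (95, 5.0706)]  |A|=2057.4496
4. canonical 5-gon: [(44.6496, 37.4526) (0, 6.7547) (0, 0) (95, 0) (95, 5.0706)]
5. shoelace: 2057.4496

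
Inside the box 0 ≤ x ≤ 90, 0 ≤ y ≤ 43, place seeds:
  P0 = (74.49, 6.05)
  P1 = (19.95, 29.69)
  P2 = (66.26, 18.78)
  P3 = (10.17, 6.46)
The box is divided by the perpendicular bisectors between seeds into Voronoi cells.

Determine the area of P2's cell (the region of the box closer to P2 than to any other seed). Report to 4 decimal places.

1. box [0,90]×[0,43]: [(0, 0) (90, 0) (90, 43) (0, 43)]
2. ⊥bis P2·P0 via (70.375,12.415): [(0, 0) (51.1717, 0) (90, 25.1026) (90, 43) (0, 43)]  |A|=3382.6538
3. ⊥bis P2·P1 via (43.105,24.235): [(37.3956, 0) (51.1717, 0) (90, 25.1026) (90, 43) (47.5258, 43)]  |A|=1556.8449
4. ⊥bis P2·P3 via (38.215,12.62): [(39.2541, 7.8891) (40.9869, 0) (51.1717, 0) (90, 25.1026) (90, 43) (47.5258, 43)]  |A|=1542.6785
5. canonical 6-gon: [(39.2541, 7.8891) (40.9869, 0) (51.1717, 0) (90, 25.1026) (90, 43) (47.5258, 43)]
6. shoelace: 1542.6785

Area of P2's cell: 1542.6785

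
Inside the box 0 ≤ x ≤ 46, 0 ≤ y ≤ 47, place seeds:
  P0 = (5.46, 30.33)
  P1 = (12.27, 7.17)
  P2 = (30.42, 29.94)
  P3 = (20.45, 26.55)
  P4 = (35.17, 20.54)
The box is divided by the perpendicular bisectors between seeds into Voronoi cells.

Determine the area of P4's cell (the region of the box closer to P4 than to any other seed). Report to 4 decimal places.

1. box [0,46]×[0,47]: [(0, 0) (46, 0) (46, 47) (0, 47)]
2. ⊥bis P4·P0 via (20.315,25.435): [(11.9337, 0) (46, 0) (46, 47) (27.4211, 47)]  |A|=1237.1631
3. ⊥bis P4·P1 via (23.72,13.855): [(19.1043, 21.7608) (31.8091, 0) (46, 0) (46, 47) (27.4211, 47)]  |A|=1020.9105
4. ⊥bis P4·P2 via (32.795,25.24): [(20.6547, 19.1053) (31.8091, 0) (46, 0) (46, 31.9127)]  |A|=539.9794
5. ⊥bis P4·P3 via (27.81,23.545): [(27.3861, 22.5068) (23.7987, 13.7203) (31.8091, 0) (46, 0) (46, 31.9127)]  |A|=516.5078
6. canonical 5-gon: [(27.3861, 22.5068) (23.7987, 13.7203) (31.8091, 0) (46, 0) (46, 31.9127)]
7. shoelace: 516.5078

Area of P4's cell: 516.5078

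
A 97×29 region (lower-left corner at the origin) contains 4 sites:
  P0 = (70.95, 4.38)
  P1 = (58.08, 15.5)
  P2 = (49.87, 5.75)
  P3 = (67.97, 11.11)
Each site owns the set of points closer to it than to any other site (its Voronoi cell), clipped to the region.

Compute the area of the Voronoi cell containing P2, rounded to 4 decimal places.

1. box [0,97]×[0,29]: [(0, 0) (97, 0) (97, 29) (0, 29)]
2. ⊥bis P2·P0 via (60.41,5.065): [(0, 0) (60.0808, 0) (61.9655, 29) (0, 29)]  |A|=1769.6724
3. ⊥bis P2·P1 via (53.975,10.625): [(0, 0) (60.0808, 0) (60.4187, 5.1991) (32.1533, 29) (0, 29)]  |A|=1414.8925
4. ⊥bis P2·P3 via (58.92,8.43): [(0, 0) (60.0808, 0) (60.3212, 3.6984) (59.6968, 5.807) (32.1533, 29) (0, 29)]  |A|=1414.3212
5. canonical 6-gon: [(0, 0) (60.0808, 0) (60.3212, 3.6984) (59.6968, 5.807) (32.1533, 29) (0, 29)]
6. shoelace: 1414.3212

Area of P2's cell: 1414.3212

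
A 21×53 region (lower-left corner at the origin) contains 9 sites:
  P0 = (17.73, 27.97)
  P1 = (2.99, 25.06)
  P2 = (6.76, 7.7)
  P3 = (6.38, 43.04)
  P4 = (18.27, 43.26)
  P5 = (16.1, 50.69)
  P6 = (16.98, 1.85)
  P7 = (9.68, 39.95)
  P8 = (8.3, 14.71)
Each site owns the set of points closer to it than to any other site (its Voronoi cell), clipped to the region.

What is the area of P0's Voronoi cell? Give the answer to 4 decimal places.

Area of P0's cell: 161.7290

1. box [0,21]×[0,53]: [(0, 0) (21, 0) (21, 53) (0, 53)]
2. ⊥bis P0·P1 via (10.36,26.515): [(15.5946, 0) (21, 0) (21, 53) (5.1313, 53)]  |A|=563.763
3. ⊥bis P0·P2 via (12.245,17.835): [(12.0531, 17.9388) (21, 13.0968) (21, 53) (5.1313, 53)]  |A|=456.6922
4. ⊥bis P0·P3 via (12.055,35.505): [(9.0343, 33.23) (12.0531, 17.9388) (21, 13.0968) (21, 42.2419)]  |A|=235.4659
5. ⊥bis P0·P4 via (18,35.615): [(12.4608, 35.8106) (9.0343, 33.23) (12.0531, 17.9388) (21, 13.0968) (21, 35.509)]  |A|=206.7191
6. ⊥bis P0·P5 via (16.915,39.33): [(12.4608, 35.8106) (9.0343, 33.23) (12.0531, 17.9388) (21, 13.0968) (21, 35.509)]  |A|=206.7191
7. ⊥bis P0·P6 via (17.355,14.91): [(12.4608, 35.8106) (9.0343, 33.23) (12.0531, 17.9388) (17.6662, 14.9011) (21, 14.8053) (21, 35.509)]  |A|=203.8712
8. ⊥bis P0·P7 via (13.705,33.96): [(16.2595, 35.6765) (9.4541, 31.1036) (12.0531, 17.9388) (17.6662, 14.9011) (21, 14.8053) (21, 35.509)]  |A|=190.5447
9. ⊥bis P0·P8 via (13.015,21.34): [(16.2595, 35.6765) (9.4541, 31.1036) (11.1149, 22.6913) (21, 15.6614) (21, 35.509)]  |A|=161.729
10. canonical 5-gon: [(16.2595, 35.6765) (9.4541, 31.1036) (11.1149, 22.6913) (21, 15.6614) (21, 35.509)]
11. shoelace: 161.729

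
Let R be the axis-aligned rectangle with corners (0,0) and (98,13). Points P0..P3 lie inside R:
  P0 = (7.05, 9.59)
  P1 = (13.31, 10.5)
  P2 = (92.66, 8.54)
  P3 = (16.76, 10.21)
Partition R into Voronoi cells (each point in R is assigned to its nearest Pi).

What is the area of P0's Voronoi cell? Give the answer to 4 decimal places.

Area of P0's cell: 139.0393

1. box [0,98]×[0,13]: [(0, 0) (98, 0) (98, 13) (0, 13)]
2. ⊥bis P0·P1 via (10.18,10.045): [(0, 0) (11.6402, 0) (9.7504, 13) (0, 13)]  |A|=139.0393
3. ⊥bis P0·P2 via (49.855,9.065): [(0, 0) (11.6402, 0) (9.7504, 13) (0, 13)]  |A|=139.0393
4. ⊥bis P0·P3 via (11.905,9.9): [(0, 0) (11.6402, 0) (9.7504, 13) (0, 13)]  |A|=139.0393
5. canonical 4-gon: [(0, 0) (11.6402, 0) (9.7504, 13) (0, 13)]
6. shoelace: 139.0393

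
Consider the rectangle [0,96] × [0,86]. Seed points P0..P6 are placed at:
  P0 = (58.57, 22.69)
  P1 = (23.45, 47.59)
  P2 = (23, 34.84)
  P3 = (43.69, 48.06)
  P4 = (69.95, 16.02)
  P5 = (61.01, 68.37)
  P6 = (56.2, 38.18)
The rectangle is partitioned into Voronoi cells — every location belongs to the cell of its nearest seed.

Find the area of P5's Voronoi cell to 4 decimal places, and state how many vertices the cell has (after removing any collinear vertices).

1. box [0,96]×[0,86]: [(0, 0) (96, 0) (96, 86) (0, 86)]
2. ⊥bis P5·P0 via (59.79,45.53): [(0, 48.7237) (96, 43.5958) (96, 86) (0, 86)]  |A|=3824.6627
3. ⊥bis P5·P1 via (42.23,57.98): [(48.793, 46.1174) (96, 43.5958) (96, 86) (26.728, 86)]  |A|=2382.2612
4. ⊥bis P5·P2 via (42.005,51.605): [(48.793, 46.1174) (96, 43.5958) (96, 86) (26.728, 86)]  |A|=2382.2612
5. ⊥bis P5·P3 via (52.35,58.215): [(32.9444, 74.7637) (67.7217, 45.1063) (96, 43.5958) (96, 86) (26.728, 86)]  |A|=2119.1547
6. ⊥bis P5·P4 via (65.48,42.195): [(32.9444, 74.7637) (67.7217, 45.1063) (79.0002, 44.5039) (96, 47.407) (96, 86) (26.728, 86)]  |A|=2086.76
7. ⊥bis P5·P6 via (58.605,53.275): [(32.9444, 74.7637) (58.0366, 53.3656) (95.7275, 47.3605) (96, 47.407) (96, 86) (26.728, 86)]  |A|=1939.0432
8. canonical 6-gon: [(32.9444, 74.7637) (58.0366, 53.3656) (95.7275, 47.3605) (96, 47.407) (96, 86) (26.728, 86)]
9. shoelace: 1939.0432

Area of P5's cell: 1939.0432 (6 vertices)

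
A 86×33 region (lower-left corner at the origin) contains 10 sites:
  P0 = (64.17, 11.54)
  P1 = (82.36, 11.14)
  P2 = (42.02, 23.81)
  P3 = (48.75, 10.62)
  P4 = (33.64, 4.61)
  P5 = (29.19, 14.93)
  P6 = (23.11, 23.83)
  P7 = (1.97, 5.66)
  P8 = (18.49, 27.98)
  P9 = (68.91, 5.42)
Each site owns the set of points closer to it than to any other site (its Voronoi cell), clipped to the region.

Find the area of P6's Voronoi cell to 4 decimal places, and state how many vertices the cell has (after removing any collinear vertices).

Area of P6's cell: 197.7690 (5 vertices)

1. box [0,86]×[0,33]: [(0, 0) (86, 0) (86, 33) (0, 33)]
2. ⊥bis P6·P0 via (43.64,17.685): [(0, 0) (38.3466, 0) (48.2241, 33) (0, 33)]  |A|=1428.4152
3. ⊥bis P6·P1 via (52.735,17.485): [(0, 0) (38.3466, 0) (48.2241, 33) (0, 33)]  |A|=1428.4152
4. ⊥bis P6·P2 via (32.565,23.82): [(0, 0) (32.5398, 0) (32.5747, 33) (0, 33)]  |A|=1074.3895
5. ⊥bis P6·P3 via (35.93,17.225): [(0, 0) (27.0555, 0) (32.5511, 10.6667) (32.5747, 33) (0, 33)]  |A|=1045.1398
6. ⊥bis P6·P4 via (28.375,14.22): [(0, 0) (2.4198, 0) (32.5573, 16.5113) (32.5747, 33) (0, 33)]  |A|=825.7288
7. ⊥bis P6·P5 via (26.15,19.38): [(0, 1.5157) (32.5649, 23.7623) (32.5747, 33) (0, 33)]  |A|=663.0987
8. ⊥bis P6·P7 via (12.54,14.745): [(0, 29.3347) (15.065, 11.8073) (32.5649, 23.7623) (32.5747, 33) (0, 33)]  |A|=453.5524
9. ⊥bis P6·P8 via (20.8,25.905): [(11.6771, 15.7489) (15.065, 11.8073) (32.5649, 23.7623) (32.5747, 33) (27.1732, 33)]  |A|=197.769
10. ⊥bis P6·P9 via (46.01,14.625): [(11.6771, 15.7489) (15.065, 11.8073) (32.5649, 23.7623) (32.5747, 33) (27.1732, 33)]  |A|=197.769
11. canonical 5-gon: [(11.6771, 15.7489) (15.065, 11.8073) (32.5649, 23.7623) (32.5747, 33) (27.1732, 33)]
12. shoelace: 197.769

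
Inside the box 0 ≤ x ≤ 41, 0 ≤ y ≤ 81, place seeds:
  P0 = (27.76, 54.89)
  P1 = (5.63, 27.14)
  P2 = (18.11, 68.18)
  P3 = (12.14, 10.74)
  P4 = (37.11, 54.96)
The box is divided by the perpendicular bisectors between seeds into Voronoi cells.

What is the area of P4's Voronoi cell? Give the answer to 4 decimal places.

1. box [0,41]×[0,81]: [(0, 0) (41, 0) (41, 81) (0, 81)]
2. ⊥bis P4·P0 via (32.435,54.925): [(32.8462, 0) (41, 0) (41, 81) (32.2398, 81)]  |A|=685.0174
3. ⊥bis P4·P1 via (21.37,41.05): [(32.6343, 28.3038) (41, 18.8375) (41, 81) (32.2398, 81)]  |A|=490.8316
4. ⊥bis P4·P2 via (27.61,61.57): [(32.3344, 68.36) (32.6343, 28.3038) (41, 18.8375) (41, 80.8143)]  |A|=434.6626
5. ⊥bis P4·P3 via (24.625,32.85): [(32.3344, 68.36) (32.6341, 28.3274) (41, 23.6034) (41, 80.8143)]  |A|=414.6288
6. canonical 4-gon: [(32.3344, 68.36) (32.6341, 28.3274) (41, 23.6034) (41, 80.8143)]
7. shoelace: 414.6288

Area of P4's cell: 414.6288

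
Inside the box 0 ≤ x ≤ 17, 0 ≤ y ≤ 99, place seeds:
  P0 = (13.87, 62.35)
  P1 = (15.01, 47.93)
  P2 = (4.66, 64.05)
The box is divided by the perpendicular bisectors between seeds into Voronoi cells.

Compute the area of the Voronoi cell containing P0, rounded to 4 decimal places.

1. box [0,17]×[0,99]: [(0, 0) (17, 0) (17, 99) (0, 99)]
2. ⊥bis P0·P1 via (14.44,55.14): [(0, 53.9984) (17, 55.3424) (17, 99) (0, 99)]  |A|=753.6032
3. ⊥bis P0·P2 via (9.265,63.2): [(7.6786, 54.6055) (17, 55.3424) (17, 99) (15.873, 99)]  |A|=228.4905
4. canonical 4-gon: [(7.6786, 54.6055) (17, 55.3424) (17, 99) (15.873, 99)]
5. shoelace: 228.4905

Area of P0's cell: 228.4905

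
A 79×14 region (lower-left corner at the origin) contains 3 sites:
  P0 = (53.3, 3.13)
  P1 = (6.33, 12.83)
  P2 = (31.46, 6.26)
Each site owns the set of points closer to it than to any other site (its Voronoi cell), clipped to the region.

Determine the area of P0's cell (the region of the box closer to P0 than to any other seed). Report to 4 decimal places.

1. box [0,79]×[0,14]: [(0, 0) (79, 0) (79, 14) (0, 14)]
2. ⊥bis P0·P1 via (29.815,7.98): [(28.167, 0) (79, 0) (79, 14) (31.0582, 14)]  |A|=691.4234
3. ⊥bis P0·P2 via (42.38,4.695): [(41.7071, 0) (79, 0) (79, 14) (43.7135, 14)]  |A|=508.0552
4. canonical 4-gon: [(41.7071, 0) (79, 0) (79, 14) (43.7135, 14)]
5. shoelace: 508.0552

Area of P0's cell: 508.0552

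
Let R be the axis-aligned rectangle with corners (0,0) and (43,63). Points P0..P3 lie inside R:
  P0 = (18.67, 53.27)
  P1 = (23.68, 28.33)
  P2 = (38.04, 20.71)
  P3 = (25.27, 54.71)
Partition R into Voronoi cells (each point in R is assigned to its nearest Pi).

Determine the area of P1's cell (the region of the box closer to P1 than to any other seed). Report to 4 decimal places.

1. box [0,43]×[0,63]: [(0, 0) (43, 0) (43, 63) (0, 63)]
2. ⊥bis P1·P0 via (21.175,40.8): [(0, 36.5463) (0, 0) (43, 0) (43, 45.1843)]  |A|=1757.2073
3. ⊥bis P1·P2 via (30.86,24.52): [(41.6851, 44.9201) (0, 36.5463) (0, 0) (17.8487, 0)]  |A|=1162.6018
4. ⊥bis P1·P3 via (24.475,41.52): [(39.4034, 40.6202) (24.6936, 41.5068) (0, 36.5463) (0, 0) (17.8487, 0)]  |A|=1129.9649
5. canonical 5-gon: [(39.4034, 40.6202) (24.6936, 41.5068) (0, 36.5463) (0, 0) (17.8487, 0)]
6. shoelace: 1129.9649

Area of P1's cell: 1129.9649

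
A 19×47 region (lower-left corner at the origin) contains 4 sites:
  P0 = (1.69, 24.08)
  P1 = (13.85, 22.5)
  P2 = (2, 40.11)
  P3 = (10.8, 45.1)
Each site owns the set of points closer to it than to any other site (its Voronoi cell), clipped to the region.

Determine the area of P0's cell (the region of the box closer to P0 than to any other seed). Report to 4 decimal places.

1. box [0,19]×[0,47]: [(0, 0) (19, 0) (19, 47) (0, 47)]
2. ⊥bis P0·P1 via (7.77,23.29): [(0, 0) (4.7438, 0) (10.8507, 47) (0, 47)]  |A|=366.4725
3. ⊥bis P0·P2 via (1.845,32.095): [(0, 32.1307) (0, 0) (4.7438, 0) (8.8964, 31.9586)]  |A|=218.7261
4. ⊥bis P0·P3 via (6.245,34.59): [(0, 32.1307) (0, 0) (4.7438, 0) (8.8964, 31.9586)]  |A|=218.7261
5. canonical 4-gon: [(0, 32.1307) (0, 0) (4.7438, 0) (8.8964, 31.9586)]
6. shoelace: 218.7261

Area of P0's cell: 218.7261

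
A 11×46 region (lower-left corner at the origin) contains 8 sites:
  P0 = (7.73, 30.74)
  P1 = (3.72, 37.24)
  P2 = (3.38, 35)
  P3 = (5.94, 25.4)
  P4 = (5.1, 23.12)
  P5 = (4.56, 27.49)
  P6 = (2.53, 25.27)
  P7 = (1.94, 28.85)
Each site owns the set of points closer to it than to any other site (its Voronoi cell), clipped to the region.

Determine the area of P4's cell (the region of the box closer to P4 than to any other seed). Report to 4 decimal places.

1. box [0,11]×[0,46]: [(0, 0) (11, 0) (11, 46) (0, 46)]
2. ⊥bis P4·P0 via (6.415,26.93): [(0, 29.1441) (0, 0) (11, 0) (11, 25.3475)]  |A|=299.7039
3. ⊥bis P4·P1 via (4.41,30.18): [(0, 29.1441) (0, 0) (11, 0) (11, 25.3475)]  |A|=299.7039
4. ⊥bis P4·P2 via (4.24,29.06): [(1.4247, 28.6524) (0, 28.4461) (0, 0) (11, 0) (11, 25.3475)]  |A|=299.2067
5. ⊥bis P4·P3 via (5.52,24.26): [(0, 26.2937) (0, 0) (11, 0) (11, 22.2411)]  |A|=266.9411
6. ⊥bis P4·P5 via (4.83,25.305): [(3.2227, 25.1064) (0, 24.7082) (0, 0) (11, 0) (11, 22.2411)]  |A|=264.3862
7. ⊥bis P4·P6 via (3.815,24.195): [(4.2583, 24.7249) (0, 19.6347) (0, 0) (11, 0) (11, 22.2411)]  |A|=252.7633
8. ⊥bis P4·P7 via (3.52,25.985): [(4.2583, 24.7249) (0, 19.6347) (0, 0) (11, 0) (11, 22.2411)]  |A|=252.7633
9. canonical 5-gon: [(4.2583, 24.7249) (0, 19.6347) (0, 0) (11, 0) (11, 22.2411)]
10. shoelace: 252.7633

Area of P4's cell: 252.7633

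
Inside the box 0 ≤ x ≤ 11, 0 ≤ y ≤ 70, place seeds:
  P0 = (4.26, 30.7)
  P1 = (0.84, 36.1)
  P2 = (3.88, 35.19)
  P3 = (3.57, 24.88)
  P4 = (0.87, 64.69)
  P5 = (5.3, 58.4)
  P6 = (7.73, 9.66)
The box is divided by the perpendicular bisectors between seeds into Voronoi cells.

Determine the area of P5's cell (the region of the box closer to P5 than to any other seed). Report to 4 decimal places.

Area of P5's cell: 179.3344

1. box [0,11]×[0,70]: [(0, 0) (11, 0) (11, 70) (0, 70)]
2. ⊥bis P5·P0 via (4.78,44.55): [(0, 44.7295) (11, 44.3165) (11, 70) (0, 70)]  |A|=280.2474
3. ⊥bis P5·P1 via (3.07,47.25): [(0, 47.864) (11, 45.664) (11, 70) (0, 70)]  |A|=255.596
4. ⊥bis P5·P2 via (4.59,46.795): [(0, 47.864) (5.6777, 46.7285) (11, 46.4028) (11, 70) (0, 70)]  |A|=253.6299
5. ⊥bis P5·P3 via (4.435,41.64): [(0, 47.864) (5.6777, 46.7285) (11, 46.4028) (11, 70) (0, 70)]  |A|=253.6299
6. ⊥bis P5·P4 via (3.085,61.545): [(0, 59.3723) (0, 47.864) (5.6777, 46.7285) (11, 46.4028) (11, 67.1195)]  |A|=179.3344
7. ⊥bis P5·P6 via (6.515,34.03): [(0, 59.3723) (0, 47.864) (5.6777, 46.7285) (11, 46.4028) (11, 67.1195)]  |A|=179.3344
8. canonical 5-gon: [(0, 59.3723) (0, 47.864) (5.6777, 46.7285) (11, 46.4028) (11, 67.1195)]
9. shoelace: 179.3344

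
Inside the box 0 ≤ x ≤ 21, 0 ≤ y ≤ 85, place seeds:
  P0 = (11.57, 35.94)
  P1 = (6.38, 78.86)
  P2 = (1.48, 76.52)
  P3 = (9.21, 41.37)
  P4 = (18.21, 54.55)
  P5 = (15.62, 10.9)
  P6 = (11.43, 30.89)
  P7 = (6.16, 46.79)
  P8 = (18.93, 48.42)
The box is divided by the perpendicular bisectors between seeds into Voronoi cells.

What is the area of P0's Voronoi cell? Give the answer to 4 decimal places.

1. box [0,21]×[0,85]: [(0, 0) (21, 0) (21, 85) (0, 85)]
2. ⊥bis P0·P1 via (8.975,57.4): [(0, 56.3147) (0, 0) (21, 0) (21, 58.8541)]  |A|=1209.2725
3. ⊥bis P0·P2 via (6.525,56.23): [(13.3659, 57.931) (0, 54.6076) (0, 0) (21, 0) (21, 58.8541)]  |A|=1197.8639
4. ⊥bis P0·P3 via (10.39,38.655): [(0, 34.1393) (0, 0) (21, 0) (21, 43.2663)]  |A|=812.759
5. ⊥bis P0·P4 via (14.89,45.245): [(20.7456, 43.1558) (0, 34.1393) (0, 0) (21, 0) (21, 43.065)]  |A|=812.7334
6. ⊥bis P0·P5 via (13.595,23.42): [(20.7456, 43.1558) (0, 34.1393) (0, 21.2211) (21, 24.6177) (21, 43.065)]  |A|=331.4257
7. ⊥bis P0·P6 via (11.5,33.415): [(20.7456, 43.1558) (0, 34.1393) (0, 33.7338) (21, 33.1516) (21, 43.065)]  |A|=110.4362
8. ⊥bis P0·P7 via (8.865,41.365): [(20.7456, 43.1558) (0, 34.1393) (0, 33.7338) (21, 33.1516) (21, 43.065)]  |A|=110.4362
9. ⊥bis P0·P8 via (15.25,42.18): [(16.6291, 41.3667) (0, 34.1393) (0, 33.7338) (21, 33.1516) (21, 38.789)]  |A|=100.6768
10. canonical 5-gon: [(16.6291, 41.3667) (0, 34.1393) (0, 33.7338) (21, 33.1516) (21, 38.789)]
11. shoelace: 100.6768

Area of P0's cell: 100.6768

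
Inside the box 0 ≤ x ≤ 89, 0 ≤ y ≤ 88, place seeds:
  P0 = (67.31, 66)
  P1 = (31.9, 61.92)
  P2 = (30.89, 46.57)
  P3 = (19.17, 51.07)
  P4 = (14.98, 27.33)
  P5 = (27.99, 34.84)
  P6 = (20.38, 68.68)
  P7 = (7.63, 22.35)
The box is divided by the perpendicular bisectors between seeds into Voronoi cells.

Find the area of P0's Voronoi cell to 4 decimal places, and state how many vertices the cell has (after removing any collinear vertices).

1. box [0,89]×[0,88]: [(0, 0) (89, 0) (89, 88) (0, 88)]
2. ⊥bis P0·P1 via (49.605,63.96): [(56.9746, 0) (89, 0) (89, 88) (46.8351, 88)]  |A|=3264.3754
3. ⊥bis P0·P2 via (49.1,56.285): [(50.872, 52.9634) (79.1279, 0) (89, 0) (89, 88) (46.8351, 88)]  |A|=2677.7162
4. ⊥bis P0·P3 via (43.24,58.535): [(50.872, 52.9634) (79.1279, 0) (89, 0) (89, 88) (46.8351, 88)]  |A|=2677.7162
5. ⊥bis P0·P4 via (41.145,46.665): [(50.872, 52.9634) (79.1279, 0) (89, 0) (89, 88) (46.8351, 88)]  |A|=2677.7162
6. ⊥bis P0·P5 via (47.65,50.42): [(50.872, 52.9634) (61.6618, 32.7388) (87.6064, 0) (89, 0) (89, 88) (46.8351, 88)]  |A|=2538.9282
7. ⊥bis P0·P6 via (43.845,67.34): [(50.872, 52.9634) (61.6618, 32.7388) (87.6064, 0) (89, 0) (89, 88) (46.8351, 88)]  |A|=2538.9282
8. ⊥bis P0·P7 via (37.47,44.175): [(50.872, 52.9634) (61.6618, 32.7388) (87.6064, 0) (89, 0) (89, 88) (46.8351, 88)]  |A|=2538.9282
9. canonical 6-gon: [(50.872, 52.9634) (61.6618, 32.7388) (87.6064, 0) (89, 0) (89, 88) (46.8351, 88)]
10. shoelace: 2538.9282

Area of P0's cell: 2538.9282 (6 vertices)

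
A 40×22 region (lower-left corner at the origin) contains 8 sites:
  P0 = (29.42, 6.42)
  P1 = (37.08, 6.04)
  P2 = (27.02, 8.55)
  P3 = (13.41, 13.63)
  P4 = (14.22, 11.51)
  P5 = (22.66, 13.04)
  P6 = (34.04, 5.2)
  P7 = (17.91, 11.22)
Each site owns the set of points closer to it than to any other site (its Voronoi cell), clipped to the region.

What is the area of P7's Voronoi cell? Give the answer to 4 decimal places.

1. box [0,40]×[0,22]: [(0, 0) (40, 0) (40, 22) (0, 22)]
2. ⊥bis P7·P0 via (23.665,8.82): [(0, 0) (19.9868, 0) (29.1614, 22) (0, 22)]  |A|=540.6307
3. ⊥bis P7·P1 via (27.495,8.63): [(0, 0) (19.9868, 0) (29.1614, 22) (0, 22)]  |A|=540.6307
4. ⊥bis P7·P2 via (22.465,9.885): [(0, 0) (19.5679, 0) (26.0157, 22) (0, 22)]  |A|=501.4194
5. ⊥bis P7·P3 via (15.66,12.425): [(9.0057, 0) (19.5679, 0) (26.0157, 22) (20.7879, 22)]  |A|=173.689
6. ⊥bis P7·P4 via (16.065,11.365): [(16.2323, 13.4936) (15.1718, 0) (19.5679, 0) (26.0157, 22) (20.7879, 22)]  |A|=132.0877
7. ⊥bis P7·P5 via (20.285,12.13): [(18.2902, 17.3362) (16.2323, 13.4936) (15.1718, 0) (19.5679, 0) (21.893, 7.9333)]  |A|=75.1747
8. ⊥bis P7·P6 via (25.975,8.21): [(18.2902, 17.3362) (16.2323, 13.4936) (15.1718, 0) (19.5679, 0) (21.893, 7.9333)]  |A|=75.1747
9. canonical 5-gon: [(18.2902, 17.3362) (16.2323, 13.4936) (15.1718, 0) (19.5679, 0) (21.893, 7.9333)]
10. shoelace: 75.1747

Area of P7's cell: 75.1747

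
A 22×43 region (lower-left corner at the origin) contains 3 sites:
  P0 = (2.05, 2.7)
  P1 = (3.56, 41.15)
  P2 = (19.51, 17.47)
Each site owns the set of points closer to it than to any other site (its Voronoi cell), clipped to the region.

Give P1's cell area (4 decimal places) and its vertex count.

1. box [0,22]×[0,43]: [(0, 0) (22, 0) (22, 43) (0, 43)]
2. ⊥bis P1·P0 via (2.805,21.925): [(0, 22.0352) (22, 21.1712) (22, 43) (0, 43)]  |A|=470.7303
3. ⊥bis P1·P2 via (11.535,29.31): [(0, 22.0352) (0.694, 22.0079) (22, 36.3588) (22, 43) (0, 43)]  |A|=308.9362
4. canonical 5-gon: [(0, 22.0352) (0.694, 22.0079) (22, 36.3588) (22, 43) (0, 43)]
5. shoelace: 308.9362

Area of P1's cell: 308.9362 (5 vertices)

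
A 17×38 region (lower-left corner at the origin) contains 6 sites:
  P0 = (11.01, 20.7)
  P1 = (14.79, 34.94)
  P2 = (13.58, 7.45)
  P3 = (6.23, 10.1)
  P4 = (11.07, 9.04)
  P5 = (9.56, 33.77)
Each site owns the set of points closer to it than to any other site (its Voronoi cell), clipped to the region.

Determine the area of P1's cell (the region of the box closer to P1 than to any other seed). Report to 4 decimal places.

Area of P1's cell: 47.9822

1. box [0,17]×[0,38]: [(0, 0) (17, 0) (17, 38) (0, 38)]
2. ⊥bis P1·P0 via (12.9,27.82): [(0, 31.2443) (17, 26.7317) (17, 38) (0, 38)]  |A|=153.2044
3. ⊥bis P1·P2 via (14.185,21.195): [(0, 31.2443) (17, 26.7317) (17, 38) (0, 38)]  |A|=153.2044
4. ⊥bis P1·P3 via (10.51,22.52): [(0, 31.2443) (17, 26.7317) (17, 38) (0, 38)]  |A|=153.2044
5. ⊥bis P1·P4 via (12.93,21.99): [(0, 31.2443) (17, 26.7317) (17, 38) (0, 38)]  |A|=153.2044
6. ⊥bis P1·P5 via (12.175,34.355): [(13.6835, 27.612) (17, 26.7317) (17, 38) (11.3596, 38)]  |A|=47.9822
7. canonical 4-gon: [(13.6835, 27.612) (17, 26.7317) (17, 38) (11.3596, 38)]
8. shoelace: 47.9822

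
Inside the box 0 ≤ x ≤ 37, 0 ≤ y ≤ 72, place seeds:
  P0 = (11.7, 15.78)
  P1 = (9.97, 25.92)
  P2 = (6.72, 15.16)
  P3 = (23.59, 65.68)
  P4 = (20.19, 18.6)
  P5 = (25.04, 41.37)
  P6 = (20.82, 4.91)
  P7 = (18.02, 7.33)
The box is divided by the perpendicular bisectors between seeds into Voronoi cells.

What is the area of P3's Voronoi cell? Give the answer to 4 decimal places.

Area of P3's cell: 696.4082

1. box [0,37]×[0,72]: [(0, 0) (37, 0) (37, 72) (0, 72)]
2. ⊥bis P3·P0 via (17.645,40.73): [(0, 44.9344) (37, 36.1182) (37, 72) (0, 72)]  |A|=1164.5279
3. ⊥bis P3·P1 via (16.78,45.8): [(0, 51.5481) (37, 38.8735) (37, 72) (0, 72)]  |A|=991.2002
4. ⊥bis P3·P2 via (15.155,40.42): [(0, 51.5481) (37, 38.8735) (37, 72) (0, 72)]  |A|=991.2002
5. ⊥bis P3·P4 via (21.89,42.14): [(0, 51.5481) (28.9535, 41.6299) (37, 41.0488) (37, 72) (0, 72)]  |A|=982.4486
6. ⊥bis P3·P5 via (24.315,53.525): [(0, 52.0747) (37, 54.2816) (37, 72) (0, 72)]  |A|=696.4082
7. ⊥bis P3·P6 via (22.205,35.295): [(0, 52.0747) (37, 54.2816) (37, 72) (0, 72)]  |A|=696.4082
8. ⊥bis P3·P7 via (20.805,36.505): [(0, 52.0747) (37, 54.2816) (37, 72) (0, 72)]  |A|=696.4082
9. canonical 4-gon: [(0, 52.0747) (37, 54.2816) (37, 72) (0, 72)]
10. shoelace: 696.4082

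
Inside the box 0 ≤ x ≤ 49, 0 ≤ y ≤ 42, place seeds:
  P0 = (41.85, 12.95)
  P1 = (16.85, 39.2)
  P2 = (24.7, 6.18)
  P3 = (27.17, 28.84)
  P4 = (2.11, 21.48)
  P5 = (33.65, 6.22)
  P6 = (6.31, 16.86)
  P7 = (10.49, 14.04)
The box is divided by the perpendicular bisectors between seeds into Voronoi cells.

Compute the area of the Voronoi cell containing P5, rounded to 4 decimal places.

1. box [0,49]×[0,42]: [(0, 0) (49, 0) (49, 42) (0, 42)]
2. ⊥bis P5·P0 via (37.75,9.585): [(0, 0) (45.6167, 0) (11.146, 42) (0, 42)]  |A|=1192.0166
3. ⊥bis P5·P1 via (25.25,22.71): [(0, 9.8477) (0, 0) (45.6167, 0) (26.4685, 23.3307)]  |A|=662.461
4. ⊥bis P5·P2 via (29.175,6.2): [(29.2027, 0) (45.6167, 0) (29.1128, 20.1087)]  |A|=165.0324
5. ⊥bis P5·P3 via (30.41,17.53): [(29.126, 17.1622) (29.2027, 0) (45.6167, 0) (31.0733, 17.72)]  |A|=162.1598
6. ⊥bis P5·P4 via (17.88,13.85): [(29.126, 17.1622) (29.2027, 0) (45.6167, 0) (31.0733, 17.72)]  |A|=162.1598
7. ⊥bis P5·P6 via (19.98,11.54): [(29.126, 17.1622) (29.2027, 0) (45.6167, 0) (31.0733, 17.72)]  |A|=162.1598
8. ⊥bis P5·P7 via (22.07,10.13): [(29.126, 17.1622) (29.2027, 0) (45.6167, 0) (31.0733, 17.72)]  |A|=162.1598
9. canonical 4-gon: [(29.126, 17.1622) (29.2027, 0) (45.6167, 0) (31.0733, 17.72)]
10. shoelace: 162.1598

Area of P5's cell: 162.1598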